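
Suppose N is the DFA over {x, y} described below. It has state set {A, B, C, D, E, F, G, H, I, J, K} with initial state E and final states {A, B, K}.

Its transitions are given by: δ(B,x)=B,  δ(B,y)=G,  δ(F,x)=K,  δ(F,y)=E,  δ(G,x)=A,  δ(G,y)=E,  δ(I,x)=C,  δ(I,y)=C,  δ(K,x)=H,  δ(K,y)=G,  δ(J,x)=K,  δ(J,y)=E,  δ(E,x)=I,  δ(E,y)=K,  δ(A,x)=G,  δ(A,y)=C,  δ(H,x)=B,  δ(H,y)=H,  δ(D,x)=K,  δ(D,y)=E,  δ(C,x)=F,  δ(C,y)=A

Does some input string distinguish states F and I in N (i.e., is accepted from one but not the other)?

Yes

First remove the unreachable states {D,J}; 9 states remain.
Initial partition by acceptance: {A,B,K} | {C,E,F,G,H,I}.
Refine {A,B,K} on symbol x: members go to different blocks, giving {A,K} and {B}.
On input x, block {C,E,F,G,H,I} splits into {C,E,I} and {F,G} and {H}.
Split {A,K} by δ(·,x) → {A} and {K}.
Refine {C,E,I} on symbol x: members go to different blocks, giving {E,I} and {C}.
Refine {E,I} on symbol x: members go to different blocks, giving {E} and {I}.
Split {F,G} by δ(·,x) → {F} and {G}.
Stable partition: {A} | {E} | {B} | {F} | {H} | {K} | {C} | {I} | {G} — 9 equivalence classes.
F and I end up in different blocks, so they are distinguishable. For instance, the string 'x' is accepted from only F.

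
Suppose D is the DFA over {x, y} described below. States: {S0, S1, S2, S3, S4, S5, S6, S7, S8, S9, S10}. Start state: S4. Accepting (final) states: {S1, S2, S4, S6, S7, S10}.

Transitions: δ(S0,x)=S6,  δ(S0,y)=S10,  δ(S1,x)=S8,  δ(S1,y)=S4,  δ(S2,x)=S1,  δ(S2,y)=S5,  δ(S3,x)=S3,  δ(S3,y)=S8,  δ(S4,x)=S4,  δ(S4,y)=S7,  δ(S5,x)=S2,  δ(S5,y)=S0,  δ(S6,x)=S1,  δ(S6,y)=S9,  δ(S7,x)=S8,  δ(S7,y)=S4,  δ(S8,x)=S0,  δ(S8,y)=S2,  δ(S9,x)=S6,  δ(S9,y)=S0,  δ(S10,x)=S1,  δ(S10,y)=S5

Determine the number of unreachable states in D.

1

Starting at S4 and following transitions, the reachable set is {S0, S1, S2, S4, S5, S6, S7, S8, S9, S10}. That leaves S3 unreachable — 1 in total.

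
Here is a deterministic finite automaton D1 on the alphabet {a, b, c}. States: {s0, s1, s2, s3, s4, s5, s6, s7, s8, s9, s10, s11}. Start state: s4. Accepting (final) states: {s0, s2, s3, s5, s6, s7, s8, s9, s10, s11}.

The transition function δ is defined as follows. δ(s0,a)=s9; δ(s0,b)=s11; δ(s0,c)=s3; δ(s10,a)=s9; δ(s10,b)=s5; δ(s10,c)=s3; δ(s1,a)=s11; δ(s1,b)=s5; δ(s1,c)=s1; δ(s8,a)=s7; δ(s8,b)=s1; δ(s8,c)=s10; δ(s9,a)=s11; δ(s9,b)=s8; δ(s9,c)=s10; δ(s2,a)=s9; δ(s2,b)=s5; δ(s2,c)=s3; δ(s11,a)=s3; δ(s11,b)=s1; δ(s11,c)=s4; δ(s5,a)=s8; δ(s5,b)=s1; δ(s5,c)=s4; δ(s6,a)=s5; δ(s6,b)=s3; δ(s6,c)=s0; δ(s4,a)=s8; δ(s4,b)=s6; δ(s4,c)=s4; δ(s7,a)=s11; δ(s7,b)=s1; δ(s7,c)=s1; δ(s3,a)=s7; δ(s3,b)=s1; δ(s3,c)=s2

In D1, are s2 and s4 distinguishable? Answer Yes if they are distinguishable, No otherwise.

Initial partition by acceptance: {s0,s2,s3,s5,s6,s7,s8,s9,s10,s11} | {s1,s4}.
Split {s0,s2,s3,s5,s6,s7,s8,s9,s10,s11} by δ(·,b) → {s0,s2,s6,s9,s10} and {s3,s5,s7,s8,s11}.
On input a, block {s0,s2,s6,s9,s10} splits into {s0,s2,s10} and {s6,s9}.
Refine {s1,s4} on symbol b: members go to different blocks, giving {s1} and {s4}.
Split {s3,s5,s7,s8,s11} by δ(·,c) → {s3,s8} and {s5,s11} and {s7}.
No further refinement is possible. Final partition (7 blocks): {s0,s2,s10} | {s1} | {s3,s8} | {s6,s9} | {s4} | {s5,s11} | {s7}.
s2 and s4 end up in different blocks, so they are distinguishable. For instance, the string 'ε' is accepted from only s2.

Yes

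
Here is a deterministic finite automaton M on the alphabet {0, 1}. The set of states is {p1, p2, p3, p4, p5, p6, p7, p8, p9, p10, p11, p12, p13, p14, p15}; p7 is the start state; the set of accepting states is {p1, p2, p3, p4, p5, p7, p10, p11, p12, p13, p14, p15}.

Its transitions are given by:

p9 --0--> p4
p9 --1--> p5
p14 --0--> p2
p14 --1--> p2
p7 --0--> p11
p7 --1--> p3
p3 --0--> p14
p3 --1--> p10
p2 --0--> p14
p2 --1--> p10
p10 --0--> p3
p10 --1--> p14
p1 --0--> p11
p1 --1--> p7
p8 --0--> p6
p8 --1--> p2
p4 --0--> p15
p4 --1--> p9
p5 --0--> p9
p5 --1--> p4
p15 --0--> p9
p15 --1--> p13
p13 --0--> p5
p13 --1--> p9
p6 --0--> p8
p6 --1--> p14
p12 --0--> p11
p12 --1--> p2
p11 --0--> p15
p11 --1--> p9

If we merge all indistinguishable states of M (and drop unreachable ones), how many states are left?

5

Reachable states from the start: {p2,p3,p4,p5,p7,p9,p10,p11,p13,p14,p15}. Unreachable: {p1,p6,p8,p12} — drop them.
P0 = {p2,p3,p4,p5,p7,p10,p11,p13,p14,p15} | {p9}.
Refine {p2,p3,p4,p5,p7,p10,p11,p13,p14,p15} on symbol 0: members go to different blocks, giving {p2,p3,p4,p7,p10,p11,p13,p14} and {p5,p15}.
Split {p2,p3,p4,p7,p10,p11,p13,p14} by δ(·,0) → {p2,p3,p7,p10,p14} and {p4,p11,p13}.
Refine {p2,p3,p7,p10,p14} on symbol 0: members go to different blocks, giving {p2,p3,p10,p14} and {p7}.
The partition is now stable with 5 blocks: {p2,p3,p10,p14} | {p9} | {p5,p15} | {p4,p11,p13} | {p7}.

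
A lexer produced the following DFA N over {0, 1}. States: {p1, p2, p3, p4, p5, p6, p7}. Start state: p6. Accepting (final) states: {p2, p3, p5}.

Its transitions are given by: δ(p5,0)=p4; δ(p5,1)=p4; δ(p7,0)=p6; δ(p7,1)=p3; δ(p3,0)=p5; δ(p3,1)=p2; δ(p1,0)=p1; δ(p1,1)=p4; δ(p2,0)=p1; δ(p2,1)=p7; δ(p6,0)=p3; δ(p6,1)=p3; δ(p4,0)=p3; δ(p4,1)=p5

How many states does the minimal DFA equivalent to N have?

Initial partition by acceptance: {p2,p3,p5} | {p1,p4,p6,p7}.
On input 0, block {p2,p3,p5} splits into {p2,p5} and {p3}.
On input 0, block {p1,p4,p6,p7} splits into {p1,p7} and {p4,p6}.
On input 0, block {p2,p5} splits into {p2} and {p5}.
On input 0, block {p1,p7} splits into {p1} and {p7}.
Split {p4,p6} by δ(·,1) → {p4} and {p6}.
Stable partition: {p2} | {p1} | {p3} | {p4} | {p5} | {p7} | {p6} — 7 equivalence classes.

7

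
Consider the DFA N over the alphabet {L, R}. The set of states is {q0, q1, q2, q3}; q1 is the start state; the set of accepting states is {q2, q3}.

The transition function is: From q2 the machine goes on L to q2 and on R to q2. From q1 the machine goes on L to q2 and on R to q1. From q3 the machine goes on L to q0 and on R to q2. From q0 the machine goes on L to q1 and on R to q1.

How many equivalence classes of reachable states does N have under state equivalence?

States {q0,q3} cannot be reached from the start state, so discard them.
Start with accepting vs non-accepting: {q2} | {q1}.
The partition is now stable with 2 blocks: {q2} | {q1}.

2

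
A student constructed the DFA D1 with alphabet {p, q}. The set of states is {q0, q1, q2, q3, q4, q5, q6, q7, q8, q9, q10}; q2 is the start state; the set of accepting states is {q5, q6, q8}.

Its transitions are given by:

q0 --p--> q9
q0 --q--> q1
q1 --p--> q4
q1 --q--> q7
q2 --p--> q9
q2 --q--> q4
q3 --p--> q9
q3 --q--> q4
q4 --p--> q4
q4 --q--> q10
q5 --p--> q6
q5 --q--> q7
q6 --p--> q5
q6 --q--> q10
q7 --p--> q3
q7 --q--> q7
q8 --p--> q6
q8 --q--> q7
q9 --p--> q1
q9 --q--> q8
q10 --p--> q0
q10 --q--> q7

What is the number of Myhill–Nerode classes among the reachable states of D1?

Every state is reachable, so we keep all 11.
P0 = {q5,q6,q8} | {q0,q1,q2,q3,q4,q7,q9,q10}.
Refine {q0,q1,q2,q3,q4,q7,q9,q10} on symbol q: members go to different blocks, giving {q0,q1,q2,q3,q4,q7,q10} and {q9}.
Refine {q0,q1,q2,q3,q4,q7,q10} on symbol p: members go to different blocks, giving {q1,q4,q7,q10} and {q0,q2,q3}.
Split {q1,q4,q7,q10} by δ(·,p) → {q1,q4} and {q7,q10}.
Stable partition: {q5,q6,q8} | {q1,q4} | {q9} | {q0,q2,q3} | {q7,q10} — 5 equivalence classes.

5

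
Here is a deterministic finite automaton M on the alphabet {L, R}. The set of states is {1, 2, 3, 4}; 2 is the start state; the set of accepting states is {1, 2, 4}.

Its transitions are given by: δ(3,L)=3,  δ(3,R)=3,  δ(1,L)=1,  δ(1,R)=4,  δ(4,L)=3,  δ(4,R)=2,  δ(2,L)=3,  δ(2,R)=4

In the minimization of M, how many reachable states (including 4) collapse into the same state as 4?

2

States {1} cannot be reached from the start state, so discard them.
P0 = {2,4} | {3}.
The partition is now stable with 2 blocks: {2,4} | {3}.
State 4 belongs to the block {2,4}, which has 2 states.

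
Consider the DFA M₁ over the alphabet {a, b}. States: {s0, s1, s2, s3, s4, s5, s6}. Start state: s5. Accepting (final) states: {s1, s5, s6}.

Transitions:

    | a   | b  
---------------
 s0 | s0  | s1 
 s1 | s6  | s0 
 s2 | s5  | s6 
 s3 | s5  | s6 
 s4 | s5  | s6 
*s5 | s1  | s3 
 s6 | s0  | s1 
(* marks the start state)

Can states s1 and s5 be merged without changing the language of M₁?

States {s2,s4} cannot be reached from the start state, so discard them.
Start with accepting vs non-accepting: {s1,s5,s6} | {s0,s3}.
Split {s1,s5,s6} by δ(·,a) → {s1,s5} and {s6}.
Refine {s1,s5} on symbol a: members go to different blocks, giving {s1} and {s5}.
On input a, block {s0,s3} splits into {s0} and {s3}.
Stable partition: {s1} | {s0} | {s6} | {s5} | {s3} — 5 equivalence classes.
s1 and s5 end up in different blocks, so they are distinguishable. For instance, the string 'aa' is accepted from only s5.

No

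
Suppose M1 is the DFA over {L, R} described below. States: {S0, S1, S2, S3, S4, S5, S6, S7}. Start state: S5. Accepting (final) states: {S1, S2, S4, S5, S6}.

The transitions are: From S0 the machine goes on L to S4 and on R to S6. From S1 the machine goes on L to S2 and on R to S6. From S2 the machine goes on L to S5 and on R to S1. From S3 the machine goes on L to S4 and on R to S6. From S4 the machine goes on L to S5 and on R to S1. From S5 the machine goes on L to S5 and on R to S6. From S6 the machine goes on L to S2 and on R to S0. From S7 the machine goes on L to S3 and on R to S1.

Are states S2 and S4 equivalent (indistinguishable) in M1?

Yes

First remove the unreachable states {S3,S7}; 6 states remain.
P0 = {S1,S2,S4,S5,S6} | {S0}.
Split {S1,S2,S4,S5,S6} by δ(·,R) → {S1,S2,S4,S5} and {S6}.
On input R, block {S1,S2,S4,S5} splits into {S1,S5} and {S2,S4}.
Refine {S1,S5} on symbol L: members go to different blocks, giving {S1} and {S5}.
The partition is now stable with 5 blocks: {S1} | {S0} | {S6} | {S2,S4} | {S5}.
S2 and S4 lie in the same block of the stable partition, so they are equivalent — no string distinguishes them.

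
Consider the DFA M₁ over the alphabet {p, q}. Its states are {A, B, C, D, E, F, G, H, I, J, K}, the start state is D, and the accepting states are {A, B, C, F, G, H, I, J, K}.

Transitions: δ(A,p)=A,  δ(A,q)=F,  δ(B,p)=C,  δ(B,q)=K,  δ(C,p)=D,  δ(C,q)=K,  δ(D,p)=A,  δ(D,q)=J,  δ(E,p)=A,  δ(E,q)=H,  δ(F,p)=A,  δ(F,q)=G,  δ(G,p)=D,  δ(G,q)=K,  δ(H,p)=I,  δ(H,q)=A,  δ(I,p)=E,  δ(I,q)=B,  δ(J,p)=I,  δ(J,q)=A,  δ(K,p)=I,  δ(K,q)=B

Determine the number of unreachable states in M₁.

Exploring from D, all states are eventually visited, so none are unreachable.

0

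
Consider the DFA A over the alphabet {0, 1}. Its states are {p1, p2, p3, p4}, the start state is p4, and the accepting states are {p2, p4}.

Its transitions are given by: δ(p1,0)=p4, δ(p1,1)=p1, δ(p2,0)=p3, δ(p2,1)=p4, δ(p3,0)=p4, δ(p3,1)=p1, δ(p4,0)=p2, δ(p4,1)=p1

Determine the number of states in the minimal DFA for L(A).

3

Initial partition by acceptance: {p2,p4} | {p1,p3}.
On input 0, block {p2,p4} splits into {p2} and {p4}.
No further refinement is possible. Final partition (3 blocks): {p2} | {p1,p3} | {p4}.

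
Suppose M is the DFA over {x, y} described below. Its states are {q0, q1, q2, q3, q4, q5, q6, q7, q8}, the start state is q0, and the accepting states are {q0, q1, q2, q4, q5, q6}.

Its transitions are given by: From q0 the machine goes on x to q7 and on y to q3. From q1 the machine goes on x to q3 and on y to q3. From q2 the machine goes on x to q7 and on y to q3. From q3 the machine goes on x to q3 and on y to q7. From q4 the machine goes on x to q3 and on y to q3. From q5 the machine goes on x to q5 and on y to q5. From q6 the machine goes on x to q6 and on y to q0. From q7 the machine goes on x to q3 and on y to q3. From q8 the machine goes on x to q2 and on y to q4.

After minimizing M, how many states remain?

Reachable states from the start: {q0,q3,q7}. Unreachable: {q1,q2,q4,q5,q6,q8} — drop them.
Initial partition by acceptance: {q0} | {q3,q7}.
Stable partition: {q0} | {q3,q7} — 2 equivalence classes.

2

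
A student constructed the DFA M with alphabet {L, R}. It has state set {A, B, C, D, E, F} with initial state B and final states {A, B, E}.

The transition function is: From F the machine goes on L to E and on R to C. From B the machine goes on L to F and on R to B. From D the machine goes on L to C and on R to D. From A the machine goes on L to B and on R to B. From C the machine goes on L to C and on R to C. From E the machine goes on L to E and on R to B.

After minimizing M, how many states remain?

First remove the unreachable states {A,D}; 4 states remain.
Initial partition by acceptance: {B,E} | {C,F}.
Refine {B,E} on symbol L: members go to different blocks, giving {B} and {E}.
Refine {C,F} on symbol L: members go to different blocks, giving {C} and {F}.
Stable partition: {B} | {C} | {E} | {F} — 4 equivalence classes.

4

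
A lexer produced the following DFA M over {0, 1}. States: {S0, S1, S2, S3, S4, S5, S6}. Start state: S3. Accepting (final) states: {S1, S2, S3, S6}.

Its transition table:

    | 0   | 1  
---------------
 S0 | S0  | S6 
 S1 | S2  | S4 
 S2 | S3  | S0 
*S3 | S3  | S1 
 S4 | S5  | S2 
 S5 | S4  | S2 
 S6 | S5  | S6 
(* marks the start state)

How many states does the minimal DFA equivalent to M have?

All states are reachable from the start state.
Initial partition by acceptance: {S1,S2,S3,S6} | {S0,S4,S5}.
On input 0, block {S1,S2,S3,S6} splits into {S1,S2,S3} and {S6}.
Split {S1,S2,S3} by δ(·,1) → {S1,S2} and {S3}.
Refine {S1,S2} on symbol 0: members go to different blocks, giving {S1} and {S2}.
On input 1, block {S0,S4,S5} splits into {S4,S5} and {S0}.
Stable partition: {S1} | {S4,S5} | {S6} | {S3} | {S2} | {S0} — 6 equivalence classes.

6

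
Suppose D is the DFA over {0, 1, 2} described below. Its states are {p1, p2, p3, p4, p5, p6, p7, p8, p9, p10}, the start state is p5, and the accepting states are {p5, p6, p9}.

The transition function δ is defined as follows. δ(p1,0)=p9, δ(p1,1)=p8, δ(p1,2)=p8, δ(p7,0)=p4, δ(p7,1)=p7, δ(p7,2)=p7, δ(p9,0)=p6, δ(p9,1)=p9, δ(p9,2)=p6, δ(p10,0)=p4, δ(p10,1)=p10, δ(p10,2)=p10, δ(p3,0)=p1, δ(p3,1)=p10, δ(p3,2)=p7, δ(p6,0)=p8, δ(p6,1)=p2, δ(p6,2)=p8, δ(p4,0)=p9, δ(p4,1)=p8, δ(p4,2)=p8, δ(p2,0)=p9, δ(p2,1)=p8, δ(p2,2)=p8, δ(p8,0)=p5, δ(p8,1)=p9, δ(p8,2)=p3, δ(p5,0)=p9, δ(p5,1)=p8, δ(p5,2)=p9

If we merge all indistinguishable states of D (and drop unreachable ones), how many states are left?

P0 = {p5,p6,p9} | {p1,p2,p3,p4,p7,p8,p10}.
On input 0, block {p5,p6,p9} splits into {p5,p9} and {p6}.
On input 0, block {p5,p9} splits into {p5} and {p9}.
Split {p1,p2,p3,p4,p7,p8,p10} by δ(·,0) → {p1,p2,p4} and {p3,p7,p10} and {p8}.
Stable partition: {p5} | {p1,p2,p4} | {p6} | {p9} | {p3,p7,p10} | {p8} — 6 equivalence classes.

6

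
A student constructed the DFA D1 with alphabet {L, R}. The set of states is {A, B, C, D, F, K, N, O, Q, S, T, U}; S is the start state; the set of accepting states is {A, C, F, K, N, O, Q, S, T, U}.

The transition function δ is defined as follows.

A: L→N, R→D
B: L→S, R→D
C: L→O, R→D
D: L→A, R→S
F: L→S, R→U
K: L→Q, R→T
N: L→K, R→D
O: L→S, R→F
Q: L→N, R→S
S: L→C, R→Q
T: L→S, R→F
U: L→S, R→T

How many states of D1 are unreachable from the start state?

1

No path from S leads to B; the other 11 states are all reachable.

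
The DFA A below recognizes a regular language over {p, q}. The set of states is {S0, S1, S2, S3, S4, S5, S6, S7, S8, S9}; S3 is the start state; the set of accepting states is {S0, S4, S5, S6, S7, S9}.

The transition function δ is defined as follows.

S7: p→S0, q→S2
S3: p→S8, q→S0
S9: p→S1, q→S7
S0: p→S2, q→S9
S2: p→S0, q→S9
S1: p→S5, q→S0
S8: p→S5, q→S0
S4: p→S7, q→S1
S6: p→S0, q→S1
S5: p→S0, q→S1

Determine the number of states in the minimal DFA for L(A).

States {S4,S6} cannot be reached from the start state, so discard them.
Initial partition by acceptance: {S0,S5,S7,S9} | {S1,S2,S3,S8}.
Split {S0,S5,S7,S9} by δ(·,p) → {S0,S9} and {S5,S7}.
Split {S0,S9} by δ(·,q) → {S0} and {S9}.
On input p, block {S1,S2,S3,S8} splits into {S1,S8} and {S2} and {S3}.
On input q, block {S5,S7} splits into {S5} and {S7}.
Stable partition: {S0} | {S1,S8} | {S5} | {S9} | {S2} | {S3} | {S7} — 7 equivalence classes.

7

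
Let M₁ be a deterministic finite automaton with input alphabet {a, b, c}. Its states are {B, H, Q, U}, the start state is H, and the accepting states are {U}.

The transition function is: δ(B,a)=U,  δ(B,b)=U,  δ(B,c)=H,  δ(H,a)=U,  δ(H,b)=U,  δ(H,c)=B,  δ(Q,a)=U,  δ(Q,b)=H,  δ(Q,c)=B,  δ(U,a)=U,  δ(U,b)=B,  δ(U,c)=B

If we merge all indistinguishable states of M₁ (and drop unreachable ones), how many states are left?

2

States {Q} cannot be reached from the start state, so discard them.
Initial partition by acceptance: {U} | {B,H}.
Stable partition: {U} | {B,H} — 2 equivalence classes.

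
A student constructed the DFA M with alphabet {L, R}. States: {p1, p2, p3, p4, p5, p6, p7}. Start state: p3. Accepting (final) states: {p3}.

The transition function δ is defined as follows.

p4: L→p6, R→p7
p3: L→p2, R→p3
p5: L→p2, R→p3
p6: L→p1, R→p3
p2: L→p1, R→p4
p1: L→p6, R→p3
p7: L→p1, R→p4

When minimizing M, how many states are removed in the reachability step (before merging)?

1

No path from p3 leads to p5; the other 6 states are all reachable.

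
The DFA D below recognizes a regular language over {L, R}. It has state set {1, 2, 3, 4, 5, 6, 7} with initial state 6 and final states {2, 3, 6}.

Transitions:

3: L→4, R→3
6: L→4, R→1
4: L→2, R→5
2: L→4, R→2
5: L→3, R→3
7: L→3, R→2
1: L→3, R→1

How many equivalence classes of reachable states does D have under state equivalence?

Reachable states from the start: {1,2,3,4,5,6}. Unreachable: {7} — drop them.
Start with accepting vs non-accepting: {2,3,6} | {1,4,5}.
On input R, block {2,3,6} splits into {2,3} and {6}.
On input R, block {1,4,5} splits into {1,4} and {5}.
On input R, block {1,4} splits into {1} and {4}.
Stable partition: {2,3} | {1} | {6} | {5} | {4} — 5 equivalence classes.

5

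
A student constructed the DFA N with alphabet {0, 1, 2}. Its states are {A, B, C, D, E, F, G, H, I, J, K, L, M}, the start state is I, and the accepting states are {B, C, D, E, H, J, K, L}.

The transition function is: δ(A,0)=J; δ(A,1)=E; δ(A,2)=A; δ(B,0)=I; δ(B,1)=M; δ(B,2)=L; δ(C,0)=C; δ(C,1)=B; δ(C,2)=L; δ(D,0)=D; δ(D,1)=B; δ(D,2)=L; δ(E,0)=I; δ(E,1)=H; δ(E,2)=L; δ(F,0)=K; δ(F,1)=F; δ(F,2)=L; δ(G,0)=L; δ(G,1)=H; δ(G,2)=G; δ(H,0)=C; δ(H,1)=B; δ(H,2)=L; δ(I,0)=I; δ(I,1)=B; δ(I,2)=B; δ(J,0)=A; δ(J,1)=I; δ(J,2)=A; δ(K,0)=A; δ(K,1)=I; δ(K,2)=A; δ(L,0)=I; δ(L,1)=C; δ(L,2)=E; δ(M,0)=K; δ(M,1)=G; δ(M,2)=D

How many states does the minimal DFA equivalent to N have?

First remove the unreachable states {F}; 12 states remain.
P0 = {B,C,D,E,H,J,K,L} | {A,G,I,M}.
Refine {B,C,D,E,H,J,K,L} on symbol 0: members go to different blocks, giving {B,E,J,K,L} and {C,D,H}.
On input 1, block {B,E,J,K,L} splits into {B,J,K} and {E,L}.
Refine {B,J,K} on symbol 2: members go to different blocks, giving {J,K} and {B}.
Refine {A,G,I,M} on symbol 0: members go to different blocks, giving {A,M} and {G} and {I}.
On input 1, block {A,M} splits into {A} and {M}.
Stable partition: {J,K} | {A} | {C,D,H} | {E,L} | {B} | {G} | {I} | {M} — 8 equivalence classes.

8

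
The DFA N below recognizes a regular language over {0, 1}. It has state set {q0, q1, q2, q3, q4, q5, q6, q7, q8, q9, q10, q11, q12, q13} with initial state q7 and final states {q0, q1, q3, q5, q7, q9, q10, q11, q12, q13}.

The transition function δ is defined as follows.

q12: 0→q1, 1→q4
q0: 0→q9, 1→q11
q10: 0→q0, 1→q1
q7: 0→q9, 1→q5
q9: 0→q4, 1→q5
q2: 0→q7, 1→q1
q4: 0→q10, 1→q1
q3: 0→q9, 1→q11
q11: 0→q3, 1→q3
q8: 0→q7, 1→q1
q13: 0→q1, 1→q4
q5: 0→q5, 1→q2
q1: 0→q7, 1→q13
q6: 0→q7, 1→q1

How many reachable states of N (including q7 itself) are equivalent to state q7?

1

Reachable states from the start: {q0,q1,q2,q3,q4,q5,q7,q9,q10,q11,q13}. Unreachable: {q6,q8,q12} — drop them.
Initial partition by acceptance: {q0,q1,q3,q5,q7,q9,q10,q11,q13} | {q2,q4}.
Refine {q0,q1,q3,q5,q7,q9,q10,q11,q13} on symbol 0: members go to different blocks, giving {q0,q1,q3,q5,q7,q10,q11,q13} and {q9}.
Split {q0,q1,q3,q5,q7,q10,q11,q13} by δ(·,0) → {q1,q5,q10,q11,q13} and {q0,q3,q7}.
On input 0, block {q1,q5,q10,q11,q13} splits into {q1,q10,q11} and {q5,q13}.
On input 1, block {q1,q10,q11} splits into {q1} and {q10} and {q11}.
Split {q2,q4} by δ(·,0) → {q2} and {q4}.
Refine {q0,q3,q7} on symbol 1: members go to different blocks, giving {q0,q3} and {q7}.
On input 0, block {q5,q13} splits into {q5} and {q13}.
Stable partition: {q1} | {q2} | {q9} | {q0,q3} | {q5} | {q10} | {q11} | {q4} | {q7} | {q13} — 10 equivalence classes.
State q7 belongs to the block {q7}, which has 1 states.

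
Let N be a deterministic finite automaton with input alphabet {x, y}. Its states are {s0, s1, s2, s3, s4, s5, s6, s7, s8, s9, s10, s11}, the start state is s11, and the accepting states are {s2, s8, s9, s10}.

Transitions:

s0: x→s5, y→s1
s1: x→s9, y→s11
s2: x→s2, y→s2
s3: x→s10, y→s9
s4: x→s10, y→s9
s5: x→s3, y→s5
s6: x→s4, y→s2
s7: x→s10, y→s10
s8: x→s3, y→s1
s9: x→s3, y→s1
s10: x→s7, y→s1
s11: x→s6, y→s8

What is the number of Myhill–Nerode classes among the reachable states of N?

Reachable states from the start: {s1,s2,s3,s4,s6,s7,s8,s9,s10,s11}. Unreachable: {s0,s5} — drop them.
P0 = {s2,s8,s9,s10} | {s1,s3,s4,s6,s7,s11}.
On input x, block {s2,s8,s9,s10} splits into {s8,s9,s10} and {s2}.
Split {s1,s3,s4,s6,s7,s11} by δ(·,x) → {s1,s3,s4,s7} and {s6,s11}.
Split {s1,s3,s4,s7} by δ(·,y) → {s3,s4,s7} and {s1}.
On input x, block {s6,s11} splits into {s6} and {s11}.
The partition is now stable with 6 blocks: {s8,s9,s10} | {s3,s4,s7} | {s2} | {s6} | {s1} | {s11}.

6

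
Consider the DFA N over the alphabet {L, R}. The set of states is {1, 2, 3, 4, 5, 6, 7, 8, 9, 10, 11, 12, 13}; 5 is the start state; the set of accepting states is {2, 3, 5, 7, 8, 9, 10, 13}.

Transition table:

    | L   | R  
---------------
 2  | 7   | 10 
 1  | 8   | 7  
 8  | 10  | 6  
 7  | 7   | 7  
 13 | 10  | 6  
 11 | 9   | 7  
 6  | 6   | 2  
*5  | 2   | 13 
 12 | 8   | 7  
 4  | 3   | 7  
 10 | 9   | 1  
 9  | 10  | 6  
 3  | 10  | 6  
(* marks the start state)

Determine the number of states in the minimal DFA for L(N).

7

First remove the unreachable states {3,4,11,12}; 9 states remain.
Initial partition by acceptance: {2,5,7,8,9,10,13} | {1,6}.
Refine {2,5,7,8,9,10,13} on symbol R: members go to different blocks, giving {8,9,10,13} and {2,5,7}.
Split {1,6} by δ(·,L) → {1} and {6}.
On input R, block {8,9,10,13} splits into {8,9,13} and {10}.
On input R, block {2,5,7} splits into {2} and {5} and {7}.
The partition is now stable with 7 blocks: {8,9,13} | {1} | {2} | {6} | {10} | {5} | {7}.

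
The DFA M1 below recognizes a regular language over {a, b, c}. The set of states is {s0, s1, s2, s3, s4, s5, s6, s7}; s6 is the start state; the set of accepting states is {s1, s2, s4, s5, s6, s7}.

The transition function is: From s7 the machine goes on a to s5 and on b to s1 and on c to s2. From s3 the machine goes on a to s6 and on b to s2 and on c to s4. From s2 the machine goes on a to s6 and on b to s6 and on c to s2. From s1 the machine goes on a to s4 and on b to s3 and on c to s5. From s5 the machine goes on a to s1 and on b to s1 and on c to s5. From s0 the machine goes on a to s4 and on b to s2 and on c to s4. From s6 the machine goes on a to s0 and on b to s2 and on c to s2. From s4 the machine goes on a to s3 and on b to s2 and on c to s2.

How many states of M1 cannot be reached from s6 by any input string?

3

Starting at s6 and following transitions, the reachable set is {s0, s2, s3, s4, s6}. That leaves s1, s5, s7 unreachable — 3 in total.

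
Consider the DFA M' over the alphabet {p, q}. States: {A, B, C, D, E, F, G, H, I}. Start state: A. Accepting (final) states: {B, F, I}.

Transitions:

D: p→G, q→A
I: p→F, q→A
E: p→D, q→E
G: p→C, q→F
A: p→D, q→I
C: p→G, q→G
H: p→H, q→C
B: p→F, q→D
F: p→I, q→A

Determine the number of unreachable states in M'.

3

BFS from A reaches {A, C, D, F, G, I}; the 3 state(s) B, E, H are never visited.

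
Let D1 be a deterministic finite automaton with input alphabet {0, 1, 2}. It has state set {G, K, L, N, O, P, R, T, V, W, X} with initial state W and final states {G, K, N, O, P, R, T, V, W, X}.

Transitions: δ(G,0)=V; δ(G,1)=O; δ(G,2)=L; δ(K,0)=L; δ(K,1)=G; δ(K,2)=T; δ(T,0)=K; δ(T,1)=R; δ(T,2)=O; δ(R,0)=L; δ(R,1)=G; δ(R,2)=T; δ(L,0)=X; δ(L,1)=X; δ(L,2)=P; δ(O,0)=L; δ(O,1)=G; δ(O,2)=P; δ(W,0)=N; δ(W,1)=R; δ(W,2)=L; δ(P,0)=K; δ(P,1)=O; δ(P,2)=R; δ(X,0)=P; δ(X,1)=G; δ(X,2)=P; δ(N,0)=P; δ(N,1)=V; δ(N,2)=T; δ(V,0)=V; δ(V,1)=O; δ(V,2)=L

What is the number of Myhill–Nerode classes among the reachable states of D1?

All states are reachable from the start state.
Initial partition by acceptance: {G,K,N,O,P,R,T,V,W,X} | {L}.
Refine {G,K,N,O,P,R,T,V,W,X} on symbol 0: members go to different blocks, giving {G,N,P,T,V,W,X} and {K,O,R}.
Split {G,N,P,T,V,W,X} by δ(·,0) → {G,N,V,W,X} and {P,T}.
On input 0, block {G,N,V,W,X} splits into {G,V,W} and {N,X}.
Split {G,V,W} by δ(·,0) → {G,V} and {W}.
The partition is now stable with 6 blocks: {G,V} | {L} | {K,O,R} | {P,T} | {N,X} | {W}.

6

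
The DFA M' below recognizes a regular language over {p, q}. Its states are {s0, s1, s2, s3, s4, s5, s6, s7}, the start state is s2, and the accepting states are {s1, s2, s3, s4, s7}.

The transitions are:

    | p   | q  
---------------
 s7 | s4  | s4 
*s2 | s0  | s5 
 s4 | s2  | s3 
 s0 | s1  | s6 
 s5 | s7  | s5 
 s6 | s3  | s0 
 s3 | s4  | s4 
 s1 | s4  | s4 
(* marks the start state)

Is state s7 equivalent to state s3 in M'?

All states are reachable from the start state.
Initial partition by acceptance: {s1,s2,s3,s4,s7} | {s0,s5,s6}.
On input p, block {s1,s2,s3,s4,s7} splits into {s1,s3,s4,s7} and {s2}.
On input p, block {s1,s3,s4,s7} splits into {s1,s3,s7} and {s4}.
Stable partition: {s1,s3,s7} | {s0,s5,s6} | {s2} | {s4} — 4 equivalence classes.
s7 and s3 lie in the same block of the stable partition, so they are equivalent — no string distinguishes them.

Yes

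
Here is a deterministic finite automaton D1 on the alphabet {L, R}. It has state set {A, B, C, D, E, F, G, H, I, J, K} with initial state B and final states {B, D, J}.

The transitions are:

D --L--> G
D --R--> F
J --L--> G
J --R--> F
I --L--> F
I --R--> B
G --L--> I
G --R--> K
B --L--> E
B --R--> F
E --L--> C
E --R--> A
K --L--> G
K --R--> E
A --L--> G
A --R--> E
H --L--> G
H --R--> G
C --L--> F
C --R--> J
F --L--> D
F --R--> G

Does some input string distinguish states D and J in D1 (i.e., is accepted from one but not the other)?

States {H} cannot be reached from the start state, so discard them.
Start with accepting vs non-accepting: {B,D,J} | {A,C,E,F,G,I,K}.
On input L, block {A,C,E,F,G,I,K} splits into {A,C,E,G,I,K} and {F}.
Split {A,C,E,G,I,K} by δ(·,L) → {A,E,G,K} and {C,I}.
On input L, block {A,E,G,K} splits into {A,K} and {E,G}.
No further refinement is possible. Final partition (5 blocks): {B,D,J} | {A,K} | {F} | {C,I} | {E,G}.
D and J lie in the same block of the stable partition, so they are equivalent — no string distinguishes them.

No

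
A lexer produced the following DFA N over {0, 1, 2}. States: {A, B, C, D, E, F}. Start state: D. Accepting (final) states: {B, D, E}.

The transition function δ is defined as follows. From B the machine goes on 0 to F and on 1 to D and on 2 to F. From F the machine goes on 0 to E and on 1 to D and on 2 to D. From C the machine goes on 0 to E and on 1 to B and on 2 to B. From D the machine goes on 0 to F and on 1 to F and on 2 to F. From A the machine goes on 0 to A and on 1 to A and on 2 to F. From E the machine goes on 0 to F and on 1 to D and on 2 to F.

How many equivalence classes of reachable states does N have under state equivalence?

States {A,B,C} cannot be reached from the start state, so discard them.
Start with accepting vs non-accepting: {D,E} | {F}.
Split {D,E} by δ(·,1) → {D} and {E}.
The partition is now stable with 3 blocks: {D} | {F} | {E}.

3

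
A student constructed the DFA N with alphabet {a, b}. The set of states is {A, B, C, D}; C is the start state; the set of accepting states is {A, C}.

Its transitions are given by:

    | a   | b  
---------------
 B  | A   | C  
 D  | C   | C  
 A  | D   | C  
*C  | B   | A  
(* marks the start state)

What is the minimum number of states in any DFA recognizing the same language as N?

All states are reachable from the start state.
P0 = {A,C} | {B,D}.
No further refinement is possible. Final partition (2 blocks): {A,C} | {B,D}.

2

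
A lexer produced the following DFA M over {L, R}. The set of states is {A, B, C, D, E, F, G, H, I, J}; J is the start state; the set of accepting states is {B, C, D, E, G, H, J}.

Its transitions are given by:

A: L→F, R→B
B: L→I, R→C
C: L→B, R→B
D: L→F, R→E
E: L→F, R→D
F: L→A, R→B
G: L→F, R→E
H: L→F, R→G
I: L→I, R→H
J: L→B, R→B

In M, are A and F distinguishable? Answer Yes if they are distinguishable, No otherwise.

No

Initial partition by acceptance: {B,C,D,E,G,H,J} | {A,F,I}.
Refine {B,C,D,E,G,H,J} on symbol L: members go to different blocks, giving {B,D,E,G,H} and {C,J}.
On input R, block {B,D,E,G,H} splits into {D,E,G,H} and {B}.
Refine {A,F,I} on symbol R: members go to different blocks, giving {A,F} and {I}.
No further refinement is possible. Final partition (5 blocks): {D,E,G,H} | {A,F} | {C,J} | {B} | {I}.
A and F lie in the same block of the stable partition, so they are equivalent — no string distinguishes them.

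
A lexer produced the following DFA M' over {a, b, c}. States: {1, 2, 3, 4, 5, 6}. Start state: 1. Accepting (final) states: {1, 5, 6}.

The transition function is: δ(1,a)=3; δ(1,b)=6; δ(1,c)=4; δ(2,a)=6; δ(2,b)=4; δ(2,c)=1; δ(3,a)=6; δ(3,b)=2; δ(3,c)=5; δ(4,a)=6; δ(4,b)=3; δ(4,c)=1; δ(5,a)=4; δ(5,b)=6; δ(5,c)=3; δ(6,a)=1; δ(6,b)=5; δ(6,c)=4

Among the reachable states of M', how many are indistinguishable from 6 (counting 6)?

All states are reachable from the start state.
P0 = {1,5,6} | {2,3,4}.
Refine {1,5,6} on symbol a: members go to different blocks, giving {1,5} and {6}.
No further refinement is possible. Final partition (3 blocks): {1,5} | {2,3,4} | {6}.
The equivalence class containing 6 is {6}, of size 1.

1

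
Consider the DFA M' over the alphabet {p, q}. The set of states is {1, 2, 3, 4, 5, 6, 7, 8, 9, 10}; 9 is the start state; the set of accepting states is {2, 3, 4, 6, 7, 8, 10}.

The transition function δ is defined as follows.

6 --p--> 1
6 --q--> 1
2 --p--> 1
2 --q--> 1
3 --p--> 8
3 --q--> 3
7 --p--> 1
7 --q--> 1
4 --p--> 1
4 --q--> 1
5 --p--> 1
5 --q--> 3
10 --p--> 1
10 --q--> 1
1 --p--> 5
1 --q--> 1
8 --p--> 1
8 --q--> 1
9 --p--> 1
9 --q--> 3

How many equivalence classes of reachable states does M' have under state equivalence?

States {2,4,6,7,10} cannot be reached from the start state, so discard them.
Initial partition by acceptance: {3,8} | {1,5,9}.
On input p, block {3,8} splits into {3} and {8}.
Split {1,5,9} by δ(·,q) → {5,9} and {1}.
The partition is now stable with 4 blocks: {3} | {5,9} | {8} | {1}.

4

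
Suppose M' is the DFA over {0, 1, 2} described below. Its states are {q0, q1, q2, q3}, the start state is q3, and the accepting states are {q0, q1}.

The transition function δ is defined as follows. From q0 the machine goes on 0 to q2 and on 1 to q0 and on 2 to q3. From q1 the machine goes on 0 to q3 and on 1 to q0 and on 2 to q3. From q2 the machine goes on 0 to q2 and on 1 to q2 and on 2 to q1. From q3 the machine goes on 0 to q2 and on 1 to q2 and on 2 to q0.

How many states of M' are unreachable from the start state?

0

A breadth-first search from the start state visits every state.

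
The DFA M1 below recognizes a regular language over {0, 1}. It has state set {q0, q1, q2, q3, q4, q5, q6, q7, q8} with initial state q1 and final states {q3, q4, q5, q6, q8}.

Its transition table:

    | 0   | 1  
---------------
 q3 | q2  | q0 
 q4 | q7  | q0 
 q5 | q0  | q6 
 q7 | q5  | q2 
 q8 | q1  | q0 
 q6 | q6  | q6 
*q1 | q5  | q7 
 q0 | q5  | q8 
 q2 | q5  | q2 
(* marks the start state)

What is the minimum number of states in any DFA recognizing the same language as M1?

Reachable states from the start: {q0,q1,q2,q5,q6,q7,q8}. Unreachable: {q3,q4} — drop them.
P0 = {q5,q6,q8} | {q0,q1,q2,q7}.
Refine {q5,q6,q8} on symbol 0: members go to different blocks, giving {q5,q8} and {q6}.
Refine {q5,q8} on symbol 1: members go to different blocks, giving {q5} and {q8}.
On input 1, block {q0,q1,q2,q7} splits into {q1,q2,q7} and {q0}.
The partition is now stable with 5 blocks: {q5} | {q1,q2,q7} | {q6} | {q8} | {q0}.

5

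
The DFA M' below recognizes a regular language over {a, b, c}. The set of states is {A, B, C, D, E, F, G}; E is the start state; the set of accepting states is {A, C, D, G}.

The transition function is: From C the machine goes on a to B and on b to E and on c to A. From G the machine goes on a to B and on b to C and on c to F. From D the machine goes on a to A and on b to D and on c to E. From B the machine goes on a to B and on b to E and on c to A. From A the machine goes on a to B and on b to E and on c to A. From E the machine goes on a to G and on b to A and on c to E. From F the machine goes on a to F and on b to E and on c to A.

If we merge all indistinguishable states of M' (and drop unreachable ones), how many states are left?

4

First remove the unreachable states {D}; 6 states remain.
Start with accepting vs non-accepting: {A,C,G} | {B,E,F}.
Refine {A,C,G} on symbol b: members go to different blocks, giving {A,C} and {G}.
Refine {B,E,F} on symbol a: members go to different blocks, giving {B,F} and {E}.
No further refinement is possible. Final partition (4 blocks): {A,C} | {B,F} | {G} | {E}.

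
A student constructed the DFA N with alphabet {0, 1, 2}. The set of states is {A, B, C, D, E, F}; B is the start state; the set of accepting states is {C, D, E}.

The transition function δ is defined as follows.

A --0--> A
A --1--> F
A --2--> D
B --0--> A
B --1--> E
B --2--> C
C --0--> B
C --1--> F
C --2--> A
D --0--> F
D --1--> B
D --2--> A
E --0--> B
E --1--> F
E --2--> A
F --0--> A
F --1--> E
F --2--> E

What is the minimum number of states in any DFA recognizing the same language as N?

All states are reachable from the start state.
Start with accepting vs non-accepting: {C,D,E} | {A,B,F}.
On input 1, block {A,B,F} splits into {B,F} and {A}.
Stable partition: {C,D,E} | {B,F} | {A} — 3 equivalence classes.

3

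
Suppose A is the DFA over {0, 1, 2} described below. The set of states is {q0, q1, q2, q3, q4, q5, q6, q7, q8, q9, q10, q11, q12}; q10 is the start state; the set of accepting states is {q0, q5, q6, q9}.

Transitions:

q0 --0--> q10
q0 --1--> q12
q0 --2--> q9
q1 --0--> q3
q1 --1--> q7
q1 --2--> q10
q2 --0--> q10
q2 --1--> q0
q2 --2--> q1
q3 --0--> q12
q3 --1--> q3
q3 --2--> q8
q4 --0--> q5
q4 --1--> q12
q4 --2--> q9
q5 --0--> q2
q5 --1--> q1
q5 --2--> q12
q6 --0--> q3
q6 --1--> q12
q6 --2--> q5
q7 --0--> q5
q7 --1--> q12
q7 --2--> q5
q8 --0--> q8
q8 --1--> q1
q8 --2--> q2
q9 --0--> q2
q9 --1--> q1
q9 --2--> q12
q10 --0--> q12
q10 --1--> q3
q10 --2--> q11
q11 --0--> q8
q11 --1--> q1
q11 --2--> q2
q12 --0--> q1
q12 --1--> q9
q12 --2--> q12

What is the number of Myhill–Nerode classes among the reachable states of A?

8

First remove the unreachable states {q4,q6}; 11 states remain.
Start with accepting vs non-accepting: {q0,q5,q9} | {q1,q2,q3,q7,q8,q10,q11,q12}.
Split {q0,q5,q9} by δ(·,2) → {q5,q9} and {q0}.
On input 0, block {q1,q2,q3,q7,q8,q10,q11,q12} splits into {q1,q2,q3,q8,q10,q11,q12} and {q7}.
Split {q1,q2,q3,q8,q10,q11,q12} by δ(·,1) → {q3,q8,q10,q11} and {q1} and {q2} and {q12}.
On input 0, block {q3,q8,q10,q11} splits into {q3,q10} and {q8,q11}.
Stable partition: {q5,q9} | {q3,q10} | {q0} | {q7} | {q1} | {q2} | {q12} | {q8,q11} — 8 equivalence classes.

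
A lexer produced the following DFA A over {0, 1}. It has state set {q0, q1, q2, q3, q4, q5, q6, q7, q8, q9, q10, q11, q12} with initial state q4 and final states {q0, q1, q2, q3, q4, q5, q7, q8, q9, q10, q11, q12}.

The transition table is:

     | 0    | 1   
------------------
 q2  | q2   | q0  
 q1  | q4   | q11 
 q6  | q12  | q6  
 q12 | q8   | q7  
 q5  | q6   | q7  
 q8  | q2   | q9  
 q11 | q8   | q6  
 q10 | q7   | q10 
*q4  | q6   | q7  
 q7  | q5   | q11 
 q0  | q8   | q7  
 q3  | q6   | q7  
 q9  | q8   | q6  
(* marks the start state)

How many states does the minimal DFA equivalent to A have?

7

Reachable states from the start: {q0,q2,q4,q5,q6,q7,q8,q9,q11,q12}. Unreachable: {q1,q3,q10} — drop them.
P0 = {q0,q2,q4,q5,q7,q8,q9,q11,q12} | {q6}.
Split {q0,q2,q4,q5,q7,q8,q9,q11,q12} by δ(·,0) → {q0,q2,q7,q8,q9,q11,q12} and {q4,q5}.
On input 0, block {q0,q2,q7,q8,q9,q11,q12} splits into {q0,q2,q8,q9,q11,q12} and {q7}.
Refine {q0,q2,q8,q9,q11,q12} on symbol 1: members go to different blocks, giving {q0,q12} and {q2,q8} and {q9,q11}.
On input 1, block {q2,q8} splits into {q2} and {q8}.
The partition is now stable with 7 blocks: {q0,q12} | {q6} | {q4,q5} | {q7} | {q2} | {q9,q11} | {q8}.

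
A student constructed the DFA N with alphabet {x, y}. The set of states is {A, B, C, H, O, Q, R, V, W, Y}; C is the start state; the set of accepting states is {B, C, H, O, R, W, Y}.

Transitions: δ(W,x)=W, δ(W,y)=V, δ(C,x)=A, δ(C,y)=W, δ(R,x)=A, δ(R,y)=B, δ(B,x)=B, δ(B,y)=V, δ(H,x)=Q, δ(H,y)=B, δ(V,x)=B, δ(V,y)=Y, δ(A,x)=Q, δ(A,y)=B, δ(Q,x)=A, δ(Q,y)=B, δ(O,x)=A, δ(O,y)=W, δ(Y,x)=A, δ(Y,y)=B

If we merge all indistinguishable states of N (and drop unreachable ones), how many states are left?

4

Reachable states from the start: {A,B,C,Q,V,W,Y}. Unreachable: {H,O,R} — drop them.
Start with accepting vs non-accepting: {B,C,W,Y} | {A,Q,V}.
Refine {B,C,W,Y} on symbol x: members go to different blocks, giving {B,W} and {C,Y}.
On input x, block {A,Q,V} splits into {A,Q} and {V}.
The partition is now stable with 4 blocks: {B,W} | {A,Q} | {C,Y} | {V}.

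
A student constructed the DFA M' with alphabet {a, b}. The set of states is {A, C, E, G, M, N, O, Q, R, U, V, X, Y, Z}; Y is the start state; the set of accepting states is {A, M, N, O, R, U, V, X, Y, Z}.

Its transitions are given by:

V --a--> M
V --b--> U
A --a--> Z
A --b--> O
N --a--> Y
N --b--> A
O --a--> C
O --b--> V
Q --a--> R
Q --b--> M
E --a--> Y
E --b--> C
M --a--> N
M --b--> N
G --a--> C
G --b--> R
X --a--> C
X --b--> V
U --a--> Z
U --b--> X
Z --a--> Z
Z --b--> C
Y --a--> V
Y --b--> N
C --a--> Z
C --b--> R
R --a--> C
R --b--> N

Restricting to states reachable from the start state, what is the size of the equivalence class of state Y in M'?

Reachable states from the start: {A,C,M,N,O,R,U,V,X,Y,Z}. Unreachable: {E,G,Q} — drop them.
P0 = {A,M,N,O,R,U,V,X,Y,Z} | {C}.
On input a, block {A,M,N,O,R,U,V,X,Y,Z} splits into {A,M,N,U,V,Y,Z} and {O,R,X}.
On input b, block {A,M,N,U,V,Y,Z} splits into {M,N,V,Y} and {A,U} and {Z}.
Refine {M,N,V,Y} on symbol b: members go to different blocks, giving {M,Y} and {N,V}.
Stable partition: {M,Y} | {C} | {O,R,X} | {A,U} | {Z} | {N,V} — 6 equivalence classes.
State Y belongs to the block {M,Y}, which has 2 states.

2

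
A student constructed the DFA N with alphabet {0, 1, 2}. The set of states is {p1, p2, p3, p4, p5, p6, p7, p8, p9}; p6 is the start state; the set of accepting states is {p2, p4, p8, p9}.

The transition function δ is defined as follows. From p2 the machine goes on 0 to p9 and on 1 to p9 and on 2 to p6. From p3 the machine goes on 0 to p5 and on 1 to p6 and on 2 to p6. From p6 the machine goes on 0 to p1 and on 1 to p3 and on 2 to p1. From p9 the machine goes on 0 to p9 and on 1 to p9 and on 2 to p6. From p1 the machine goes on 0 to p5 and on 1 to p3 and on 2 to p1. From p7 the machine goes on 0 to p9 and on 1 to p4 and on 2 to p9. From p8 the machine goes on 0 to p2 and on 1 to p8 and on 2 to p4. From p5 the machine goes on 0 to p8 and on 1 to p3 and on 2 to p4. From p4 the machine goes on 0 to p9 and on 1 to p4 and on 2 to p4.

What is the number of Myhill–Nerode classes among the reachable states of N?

Reachable states from the start: {p1,p2,p3,p4,p5,p6,p8,p9}. Unreachable: {p7} — drop them.
P0 = {p2,p4,p8,p9} | {p1,p3,p5,p6}.
Split {p2,p4,p8,p9} by δ(·,2) → {p2,p9} and {p4,p8}.
On input 0, block {p1,p3,p5,p6} splits into {p1,p3,p6} and {p5}.
Refine {p1,p3,p6} on symbol 0: members go to different blocks, giving {p1,p3} and {p6}.
Refine {p1,p3} on symbol 1: members go to different blocks, giving {p1} and {p3}.
No further refinement is possible. Final partition (6 blocks): {p2,p9} | {p1} | {p4,p8} | {p5} | {p6} | {p3}.

6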